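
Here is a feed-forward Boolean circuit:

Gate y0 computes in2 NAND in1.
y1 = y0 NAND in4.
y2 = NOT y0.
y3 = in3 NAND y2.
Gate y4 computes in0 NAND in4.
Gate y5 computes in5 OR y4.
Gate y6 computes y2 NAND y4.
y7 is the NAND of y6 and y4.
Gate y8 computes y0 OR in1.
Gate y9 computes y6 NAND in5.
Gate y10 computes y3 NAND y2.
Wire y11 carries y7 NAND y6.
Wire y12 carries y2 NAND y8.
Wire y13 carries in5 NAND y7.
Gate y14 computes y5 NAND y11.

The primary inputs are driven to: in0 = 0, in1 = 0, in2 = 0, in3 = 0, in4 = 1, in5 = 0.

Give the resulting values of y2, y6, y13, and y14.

y2 = 0; y6 = 1; y13 = 1; y14 = 0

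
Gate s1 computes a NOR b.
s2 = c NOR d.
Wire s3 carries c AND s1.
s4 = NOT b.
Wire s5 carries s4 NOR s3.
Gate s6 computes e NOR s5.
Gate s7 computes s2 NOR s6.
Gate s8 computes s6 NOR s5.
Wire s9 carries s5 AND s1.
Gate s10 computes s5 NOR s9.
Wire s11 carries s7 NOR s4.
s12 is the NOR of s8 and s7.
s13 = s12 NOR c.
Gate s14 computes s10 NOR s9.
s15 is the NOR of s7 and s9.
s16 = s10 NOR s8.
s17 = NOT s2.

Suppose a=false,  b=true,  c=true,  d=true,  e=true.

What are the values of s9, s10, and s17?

s9 = false  s10 = false  s17 = true

s1 = a NOR b = false NOR true = false
s2 = c NOR d = true NOR true = false
s3 = c AND s1 = true AND false = false
s4 = NOT b = NOT true = false
s5 = s4 NOR s3 = false NOR false = true
s9 = s5 AND s1 = true AND false = false
s10 = s5 NOR s9 = true NOR false = false
s17 = NOT s2 = NOT false = true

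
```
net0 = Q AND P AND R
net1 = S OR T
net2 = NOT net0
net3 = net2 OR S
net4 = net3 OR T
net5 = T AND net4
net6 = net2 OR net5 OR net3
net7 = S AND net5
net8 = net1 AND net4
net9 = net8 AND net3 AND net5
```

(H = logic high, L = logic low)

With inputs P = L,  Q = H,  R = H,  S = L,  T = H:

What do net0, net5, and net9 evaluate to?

net0 = L, net5 = H, net9 = H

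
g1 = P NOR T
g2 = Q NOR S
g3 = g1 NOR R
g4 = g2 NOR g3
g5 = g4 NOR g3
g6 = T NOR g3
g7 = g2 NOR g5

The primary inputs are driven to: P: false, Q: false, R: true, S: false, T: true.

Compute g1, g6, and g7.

g1 = false, g6 = false, g7 = false

g1 = P NOR T = false NOR true = false
g2 = Q NOR S = false NOR false = true
g3 = g1 NOR R = false NOR true = false
g4 = g2 NOR g3 = true NOR false = false
g5 = g4 NOR g3 = false NOR false = true
g6 = T NOR g3 = true NOR false = false
g7 = g2 NOR g5 = true NOR true = false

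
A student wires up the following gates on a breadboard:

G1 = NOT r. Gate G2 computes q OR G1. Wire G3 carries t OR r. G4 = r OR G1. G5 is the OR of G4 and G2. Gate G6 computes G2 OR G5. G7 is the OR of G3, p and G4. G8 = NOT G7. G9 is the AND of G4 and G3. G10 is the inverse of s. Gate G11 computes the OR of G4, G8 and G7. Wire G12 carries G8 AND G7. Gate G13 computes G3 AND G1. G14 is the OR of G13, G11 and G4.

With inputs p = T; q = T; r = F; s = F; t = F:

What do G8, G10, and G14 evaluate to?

G8 = F; G10 = T; G14 = T

G1 = NOT r = NOT F = T
G3 = t OR r = F OR F = F
G4 = r OR G1 = F OR T = T
G7 = G3 OR p OR G4 = F OR T OR T = T
G8 = NOT G7 = NOT T = F
G10 = NOT s = NOT F = T
G11 = G4 OR G8 OR G7 = T OR F OR T = T
G13 = G3 AND G1 = F AND T = F
G14 = G13 OR G11 OR G4 = F OR T OR T = T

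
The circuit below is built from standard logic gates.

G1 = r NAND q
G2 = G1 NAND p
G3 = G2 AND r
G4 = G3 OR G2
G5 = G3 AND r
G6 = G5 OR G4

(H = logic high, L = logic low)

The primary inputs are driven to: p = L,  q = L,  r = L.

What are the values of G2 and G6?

G1 = r NAND q = L NAND L = H
G2 = G1 NAND p = H NAND L = H
G3 = G2 AND r = H AND L = L
G4 = G3 OR G2 = L OR H = H
G5 = G3 AND r = L AND L = L
G6 = G5 OR G4 = L OR H = H

G2 = H, G6 = H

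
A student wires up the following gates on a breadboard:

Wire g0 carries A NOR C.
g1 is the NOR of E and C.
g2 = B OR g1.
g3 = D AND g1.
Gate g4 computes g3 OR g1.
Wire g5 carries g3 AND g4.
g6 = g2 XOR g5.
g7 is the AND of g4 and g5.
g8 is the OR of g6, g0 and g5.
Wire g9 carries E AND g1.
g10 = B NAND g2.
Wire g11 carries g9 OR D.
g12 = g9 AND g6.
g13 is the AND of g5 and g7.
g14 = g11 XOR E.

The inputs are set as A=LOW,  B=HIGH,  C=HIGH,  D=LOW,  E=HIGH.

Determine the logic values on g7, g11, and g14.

g7 = LOW; g11 = LOW; g14 = HIGH

g1 = E NOR C = HIGH NOR HIGH = LOW
g3 = D AND g1 = LOW AND LOW = LOW
g4 = g3 OR g1 = LOW OR LOW = LOW
g5 = g3 AND g4 = LOW AND LOW = LOW
g7 = g4 AND g5 = LOW AND LOW = LOW
g9 = E AND g1 = HIGH AND LOW = LOW
g11 = g9 OR D = LOW OR LOW = LOW
g14 = g11 XOR E = LOW XOR HIGH = HIGH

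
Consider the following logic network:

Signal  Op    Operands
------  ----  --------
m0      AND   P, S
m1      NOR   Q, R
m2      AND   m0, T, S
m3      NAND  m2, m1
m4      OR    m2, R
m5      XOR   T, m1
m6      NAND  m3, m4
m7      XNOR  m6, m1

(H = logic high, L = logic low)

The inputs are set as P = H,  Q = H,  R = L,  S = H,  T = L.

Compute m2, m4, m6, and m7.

m0 = P AND S = H AND H = H
m1 = Q NOR R = H NOR L = L
m2 = m0 AND T AND S = H AND L AND H = L
m3 = m2 NAND m1 = L NAND L = H
m4 = m2 OR R = L OR L = L
m6 = m3 NAND m4 = H NAND L = H
m7 = m6 XNOR m1 = H XNOR L = L

m2 = L, m4 = L, m6 = H, m7 = L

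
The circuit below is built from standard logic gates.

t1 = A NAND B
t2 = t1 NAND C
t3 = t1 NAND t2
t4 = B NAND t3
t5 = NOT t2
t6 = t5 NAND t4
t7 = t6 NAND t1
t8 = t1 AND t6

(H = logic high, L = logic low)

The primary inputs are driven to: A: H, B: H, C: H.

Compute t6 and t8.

t6 = H, t8 = L

t1 = A NAND B = H NAND H = L
t2 = t1 NAND C = L NAND H = H
t3 = t1 NAND t2 = L NAND H = H
t4 = B NAND t3 = H NAND H = L
t5 = NOT t2 = NOT H = L
t6 = t5 NAND t4 = L NAND L = H
t8 = t1 AND t6 = L AND H = L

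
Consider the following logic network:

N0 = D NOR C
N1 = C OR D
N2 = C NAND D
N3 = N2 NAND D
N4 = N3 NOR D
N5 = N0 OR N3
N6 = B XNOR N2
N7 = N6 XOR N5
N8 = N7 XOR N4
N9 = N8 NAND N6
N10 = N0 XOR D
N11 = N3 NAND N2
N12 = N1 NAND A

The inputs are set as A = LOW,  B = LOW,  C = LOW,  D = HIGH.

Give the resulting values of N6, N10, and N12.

N6 = LOW, N10 = HIGH, N12 = HIGH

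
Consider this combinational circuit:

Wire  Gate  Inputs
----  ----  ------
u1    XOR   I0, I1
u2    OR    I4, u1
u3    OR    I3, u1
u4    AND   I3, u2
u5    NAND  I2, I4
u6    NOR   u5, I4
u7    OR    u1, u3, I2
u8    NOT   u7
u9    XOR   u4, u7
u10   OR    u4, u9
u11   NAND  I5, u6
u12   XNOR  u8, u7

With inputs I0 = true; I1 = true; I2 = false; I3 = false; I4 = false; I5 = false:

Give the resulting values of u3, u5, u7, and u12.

u3 = false, u5 = true, u7 = false, u12 = false

u1 = I0 XOR I1 = true XOR true = false
u3 = I3 OR u1 = false OR false = false
u5 = I2 NAND I4 = false NAND false = true
u7 = u1 OR u3 OR I2 = false OR false OR false = false
u8 = NOT u7 = NOT false = true
u12 = u8 XNOR u7 = true XNOR false = false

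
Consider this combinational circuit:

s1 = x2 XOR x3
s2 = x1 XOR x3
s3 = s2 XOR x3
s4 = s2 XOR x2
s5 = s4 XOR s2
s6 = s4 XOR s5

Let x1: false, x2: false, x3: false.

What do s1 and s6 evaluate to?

s1 = false; s6 = false

s1 = x2 XOR x3 = false XOR false = false
s2 = x1 XOR x3 = false XOR false = false
s4 = s2 XOR x2 = false XOR false = false
s5 = s4 XOR s2 = false XOR false = false
s6 = s4 XOR s5 = false XOR false = false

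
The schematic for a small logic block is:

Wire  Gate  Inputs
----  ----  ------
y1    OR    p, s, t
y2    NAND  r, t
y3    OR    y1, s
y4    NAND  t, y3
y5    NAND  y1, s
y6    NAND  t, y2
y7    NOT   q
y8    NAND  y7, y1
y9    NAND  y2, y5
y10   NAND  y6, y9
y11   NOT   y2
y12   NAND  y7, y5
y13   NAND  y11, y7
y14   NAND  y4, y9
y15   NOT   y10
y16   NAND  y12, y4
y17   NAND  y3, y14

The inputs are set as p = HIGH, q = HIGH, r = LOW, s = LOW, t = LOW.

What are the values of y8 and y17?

y8 = HIGH  y17 = LOW

y1 = p OR s OR t = HIGH OR LOW OR LOW = HIGH
y2 = r NAND t = LOW NAND LOW = HIGH
y3 = y1 OR s = HIGH OR LOW = HIGH
y4 = t NAND y3 = LOW NAND HIGH = HIGH
y5 = y1 NAND s = HIGH NAND LOW = HIGH
y7 = NOT q = NOT HIGH = LOW
y8 = y7 NAND y1 = LOW NAND HIGH = HIGH
y9 = y2 NAND y5 = HIGH NAND HIGH = LOW
y14 = y4 NAND y9 = HIGH NAND LOW = HIGH
y17 = y3 NAND y14 = HIGH NAND HIGH = LOW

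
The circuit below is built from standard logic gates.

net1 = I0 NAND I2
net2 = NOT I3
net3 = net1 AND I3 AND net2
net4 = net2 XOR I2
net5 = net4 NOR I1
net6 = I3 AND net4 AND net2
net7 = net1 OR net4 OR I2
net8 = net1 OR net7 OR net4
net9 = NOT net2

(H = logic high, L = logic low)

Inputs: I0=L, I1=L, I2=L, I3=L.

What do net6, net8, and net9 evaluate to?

net1 = I0 NAND I2 = L NAND L = H
net2 = NOT I3 = NOT L = H
net4 = net2 XOR I2 = H XOR L = H
net6 = I3 AND net4 AND net2 = L AND H AND H = L
net7 = net1 OR net4 OR I2 = H OR H OR L = H
net8 = net1 OR net7 OR net4 = H OR H OR H = H
net9 = NOT net2 = NOT H = L

net6 = L; net8 = H; net9 = L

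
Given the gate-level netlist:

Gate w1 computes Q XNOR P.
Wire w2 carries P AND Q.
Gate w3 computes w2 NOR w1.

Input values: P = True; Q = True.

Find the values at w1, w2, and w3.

w1 = True, w2 = True, w3 = False

w1 = Q XNOR P = True XNOR True = True
w2 = P AND Q = True AND True = True
w3 = w2 NOR w1 = True NOR True = False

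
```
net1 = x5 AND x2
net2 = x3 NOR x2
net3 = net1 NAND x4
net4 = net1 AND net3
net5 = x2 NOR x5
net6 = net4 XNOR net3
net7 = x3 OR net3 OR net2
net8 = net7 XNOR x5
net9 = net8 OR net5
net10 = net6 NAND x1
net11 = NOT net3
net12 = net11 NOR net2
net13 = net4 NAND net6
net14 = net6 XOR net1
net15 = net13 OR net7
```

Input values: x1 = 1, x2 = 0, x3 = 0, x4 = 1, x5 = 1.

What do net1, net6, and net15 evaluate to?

net1 = 0  net6 = 0  net15 = 1

net1 = x5 AND x2 = 1 AND 0 = 0
net2 = x3 NOR x2 = 0 NOR 0 = 1
net3 = net1 NAND x4 = 0 NAND 1 = 1
net4 = net1 AND net3 = 0 AND 1 = 0
net6 = net4 XNOR net3 = 0 XNOR 1 = 0
net7 = x3 OR net3 OR net2 = 0 OR 1 OR 1 = 1
net13 = net4 NAND net6 = 0 NAND 0 = 1
net15 = net13 OR net7 = 1 OR 1 = 1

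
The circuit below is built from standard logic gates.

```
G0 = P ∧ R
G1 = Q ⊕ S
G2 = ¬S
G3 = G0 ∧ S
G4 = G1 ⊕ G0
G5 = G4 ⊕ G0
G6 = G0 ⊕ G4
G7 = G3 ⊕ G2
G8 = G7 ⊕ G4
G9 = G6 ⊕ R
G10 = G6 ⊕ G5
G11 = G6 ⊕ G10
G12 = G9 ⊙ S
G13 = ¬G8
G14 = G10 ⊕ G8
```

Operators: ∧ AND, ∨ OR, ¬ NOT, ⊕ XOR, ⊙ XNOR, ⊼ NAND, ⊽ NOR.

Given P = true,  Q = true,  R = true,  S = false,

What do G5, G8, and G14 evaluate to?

G5 = true; G8 = true; G14 = true

G0 = P AND R = true AND true = true
G1 = Q XOR S = true XOR false = true
G2 = NOT S = NOT false = true
G3 = G0 AND S = true AND false = false
G4 = G1 XOR G0 = true XOR true = false
G5 = G4 XOR G0 = false XOR true = true
G6 = G0 XOR G4 = true XOR false = true
G7 = G3 XOR G2 = false XOR true = true
G8 = G7 XOR G4 = true XOR false = true
G10 = G6 XOR G5 = true XOR true = false
G14 = G10 XOR G8 = false XOR true = true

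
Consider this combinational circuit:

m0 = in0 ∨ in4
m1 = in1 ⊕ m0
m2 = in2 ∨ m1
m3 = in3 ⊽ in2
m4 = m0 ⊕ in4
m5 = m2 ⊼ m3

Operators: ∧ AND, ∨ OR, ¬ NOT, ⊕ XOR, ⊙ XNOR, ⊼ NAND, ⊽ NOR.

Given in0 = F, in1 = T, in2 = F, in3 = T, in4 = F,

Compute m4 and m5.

m4 = F  m5 = T

m0 = in0 OR in4 = F OR F = F
m1 = in1 XOR m0 = T XOR F = T
m2 = in2 OR m1 = F OR T = T
m3 = in3 NOR in2 = T NOR F = F
m4 = m0 XOR in4 = F XOR F = F
m5 = m2 NAND m3 = T NAND F = T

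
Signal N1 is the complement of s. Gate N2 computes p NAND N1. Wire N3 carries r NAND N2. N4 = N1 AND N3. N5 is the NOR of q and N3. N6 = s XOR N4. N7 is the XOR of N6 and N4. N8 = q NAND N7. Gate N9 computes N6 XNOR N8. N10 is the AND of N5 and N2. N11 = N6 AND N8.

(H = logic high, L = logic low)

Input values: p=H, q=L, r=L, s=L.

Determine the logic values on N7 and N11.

N7 = L; N11 = H

N1 = NOT s = NOT L = H
N2 = p NAND N1 = H NAND H = L
N3 = r NAND N2 = L NAND L = H
N4 = N1 AND N3 = H AND H = H
N6 = s XOR N4 = L XOR H = H
N7 = N6 XOR N4 = H XOR H = L
N8 = q NAND N7 = L NAND L = H
N11 = N6 AND N8 = H AND H = H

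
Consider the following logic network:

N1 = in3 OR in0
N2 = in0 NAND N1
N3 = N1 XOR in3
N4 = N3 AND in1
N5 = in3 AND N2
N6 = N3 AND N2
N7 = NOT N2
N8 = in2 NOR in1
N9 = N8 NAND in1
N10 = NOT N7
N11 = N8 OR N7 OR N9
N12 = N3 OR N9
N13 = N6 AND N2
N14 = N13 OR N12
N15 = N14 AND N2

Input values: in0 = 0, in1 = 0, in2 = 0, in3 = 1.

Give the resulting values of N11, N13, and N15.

N11 = 1, N13 = 0, N15 = 1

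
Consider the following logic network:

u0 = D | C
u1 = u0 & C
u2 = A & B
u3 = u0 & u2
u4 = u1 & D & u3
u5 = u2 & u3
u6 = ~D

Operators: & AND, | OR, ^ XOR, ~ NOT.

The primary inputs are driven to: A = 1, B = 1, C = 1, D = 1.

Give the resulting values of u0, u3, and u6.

u0 = D OR C = 1 OR 1 = 1
u2 = A AND B = 1 AND 1 = 1
u3 = u0 AND u2 = 1 AND 1 = 1
u6 = NOT D = NOT 1 = 0

u0 = 1, u3 = 1, u6 = 0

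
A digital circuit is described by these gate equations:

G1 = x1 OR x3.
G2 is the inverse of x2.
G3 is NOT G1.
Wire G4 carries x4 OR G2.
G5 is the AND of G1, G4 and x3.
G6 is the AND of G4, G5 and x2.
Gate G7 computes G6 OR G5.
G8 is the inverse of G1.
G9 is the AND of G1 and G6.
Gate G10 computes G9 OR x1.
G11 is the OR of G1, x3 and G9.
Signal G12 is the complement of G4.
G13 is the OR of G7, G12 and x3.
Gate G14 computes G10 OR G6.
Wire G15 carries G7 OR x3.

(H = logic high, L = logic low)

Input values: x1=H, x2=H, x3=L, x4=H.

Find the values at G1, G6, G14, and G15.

G1 = x1 OR x3 = H OR L = H
G2 = NOT x2 = NOT H = L
G4 = x4 OR G2 = H OR L = H
G5 = G1 AND G4 AND x3 = H AND H AND L = L
G6 = G4 AND G5 AND x2 = H AND L AND H = L
G7 = G6 OR G5 = L OR L = L
G9 = G1 AND G6 = H AND L = L
G10 = G9 OR x1 = L OR H = H
G14 = G10 OR G6 = H OR L = H
G15 = G7 OR x3 = L OR L = L

G1 = H; G6 = L; G14 = H; G15 = L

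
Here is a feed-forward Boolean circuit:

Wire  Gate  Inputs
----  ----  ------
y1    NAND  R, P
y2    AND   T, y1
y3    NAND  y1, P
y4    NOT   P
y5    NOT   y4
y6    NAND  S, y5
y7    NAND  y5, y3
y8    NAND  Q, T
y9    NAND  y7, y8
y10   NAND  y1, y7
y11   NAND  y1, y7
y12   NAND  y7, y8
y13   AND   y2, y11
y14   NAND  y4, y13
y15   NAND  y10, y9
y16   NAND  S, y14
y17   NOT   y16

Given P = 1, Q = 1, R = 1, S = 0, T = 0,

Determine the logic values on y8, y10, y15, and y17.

y8 = 1, y10 = 1, y15 = 0, y17 = 0

y1 = R NAND P = 1 NAND 1 = 0
y2 = T AND y1 = 0 AND 0 = 0
y3 = y1 NAND P = 0 NAND 1 = 1
y4 = NOT P = NOT 1 = 0
y5 = NOT y4 = NOT 0 = 1
y7 = y5 NAND y3 = 1 NAND 1 = 0
y8 = Q NAND T = 1 NAND 0 = 1
y9 = y7 NAND y8 = 0 NAND 1 = 1
y10 = y1 NAND y7 = 0 NAND 0 = 1
y11 = y1 NAND y7 = 0 NAND 0 = 1
y13 = y2 AND y11 = 0 AND 1 = 0
y14 = y4 NAND y13 = 0 NAND 0 = 1
y15 = y10 NAND y9 = 1 NAND 1 = 0
y16 = S NAND y14 = 0 NAND 1 = 1
y17 = NOT y16 = NOT 1 = 0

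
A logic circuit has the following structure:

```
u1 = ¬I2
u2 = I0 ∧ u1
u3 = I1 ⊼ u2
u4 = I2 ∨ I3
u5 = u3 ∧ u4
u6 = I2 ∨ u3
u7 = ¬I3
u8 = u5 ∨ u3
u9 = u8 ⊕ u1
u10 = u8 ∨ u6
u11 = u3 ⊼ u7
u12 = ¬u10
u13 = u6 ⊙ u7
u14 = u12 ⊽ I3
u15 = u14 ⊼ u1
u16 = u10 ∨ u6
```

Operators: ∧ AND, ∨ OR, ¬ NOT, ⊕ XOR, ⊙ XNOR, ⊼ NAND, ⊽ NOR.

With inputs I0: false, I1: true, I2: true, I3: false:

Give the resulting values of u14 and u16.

u1 = NOT I2 = NOT true = false
u2 = I0 AND u1 = false AND false = false
u3 = I1 NAND u2 = true NAND false = true
u4 = I2 OR I3 = true OR false = true
u5 = u3 AND u4 = true AND true = true
u6 = I2 OR u3 = true OR true = true
u8 = u5 OR u3 = true OR true = true
u10 = u8 OR u6 = true OR true = true
u12 = NOT u10 = NOT true = false
u14 = u12 NOR I3 = false NOR false = true
u16 = u10 OR u6 = true OR true = true

u14 = true, u16 = true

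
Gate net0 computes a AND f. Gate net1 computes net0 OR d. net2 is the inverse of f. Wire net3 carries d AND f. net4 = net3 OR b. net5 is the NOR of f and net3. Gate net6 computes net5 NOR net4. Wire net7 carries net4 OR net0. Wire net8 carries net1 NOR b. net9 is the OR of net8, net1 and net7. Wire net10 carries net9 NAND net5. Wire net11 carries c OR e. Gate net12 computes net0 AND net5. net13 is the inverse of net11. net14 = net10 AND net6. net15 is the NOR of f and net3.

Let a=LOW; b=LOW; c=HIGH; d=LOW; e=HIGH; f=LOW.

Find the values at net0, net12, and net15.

net0 = a AND f = LOW AND LOW = LOW
net3 = d AND f = LOW AND LOW = LOW
net5 = f NOR net3 = LOW NOR LOW = HIGH
net12 = net0 AND net5 = LOW AND HIGH = LOW
net15 = f NOR net3 = LOW NOR LOW = HIGH

net0 = LOW; net12 = LOW; net15 = HIGH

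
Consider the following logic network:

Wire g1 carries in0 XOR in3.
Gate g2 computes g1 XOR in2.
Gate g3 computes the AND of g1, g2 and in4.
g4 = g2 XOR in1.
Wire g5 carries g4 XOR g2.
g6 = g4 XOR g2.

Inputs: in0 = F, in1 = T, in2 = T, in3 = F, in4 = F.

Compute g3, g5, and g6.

g1 = in0 XOR in3 = F XOR F = F
g2 = g1 XOR in2 = F XOR T = T
g3 = g1 AND g2 AND in4 = F AND T AND F = F
g4 = g2 XOR in1 = T XOR T = F
g5 = g4 XOR g2 = F XOR T = T
g6 = g4 XOR g2 = F XOR T = T

g3 = F, g5 = T, g6 = T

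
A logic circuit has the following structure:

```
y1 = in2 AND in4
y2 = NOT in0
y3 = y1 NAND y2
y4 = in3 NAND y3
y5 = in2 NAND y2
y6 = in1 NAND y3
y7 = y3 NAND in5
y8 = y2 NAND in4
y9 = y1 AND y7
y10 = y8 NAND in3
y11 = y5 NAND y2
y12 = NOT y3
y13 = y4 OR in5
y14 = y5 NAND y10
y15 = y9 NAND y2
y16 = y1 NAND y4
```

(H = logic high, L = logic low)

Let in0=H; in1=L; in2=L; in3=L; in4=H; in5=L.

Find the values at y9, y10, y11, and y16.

y9 = L, y10 = H, y11 = H, y16 = H

y1 = in2 AND in4 = L AND H = L
y2 = NOT in0 = NOT H = L
y3 = y1 NAND y2 = L NAND L = H
y4 = in3 NAND y3 = L NAND H = H
y5 = in2 NAND y2 = L NAND L = H
y7 = y3 NAND in5 = H NAND L = H
y8 = y2 NAND in4 = L NAND H = H
y9 = y1 AND y7 = L AND H = L
y10 = y8 NAND in3 = H NAND L = H
y11 = y5 NAND y2 = H NAND L = H
y16 = y1 NAND y4 = L NAND H = H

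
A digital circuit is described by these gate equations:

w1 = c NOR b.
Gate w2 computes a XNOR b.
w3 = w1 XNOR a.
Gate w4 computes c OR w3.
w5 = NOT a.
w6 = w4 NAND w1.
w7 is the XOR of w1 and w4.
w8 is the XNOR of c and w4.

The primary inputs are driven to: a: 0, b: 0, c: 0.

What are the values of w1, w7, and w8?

w1 = c NOR b = 0 NOR 0 = 1
w3 = w1 XNOR a = 1 XNOR 0 = 0
w4 = c OR w3 = 0 OR 0 = 0
w7 = w1 XOR w4 = 1 XOR 0 = 1
w8 = c XNOR w4 = 0 XNOR 0 = 1

w1 = 1, w7 = 1, w8 = 1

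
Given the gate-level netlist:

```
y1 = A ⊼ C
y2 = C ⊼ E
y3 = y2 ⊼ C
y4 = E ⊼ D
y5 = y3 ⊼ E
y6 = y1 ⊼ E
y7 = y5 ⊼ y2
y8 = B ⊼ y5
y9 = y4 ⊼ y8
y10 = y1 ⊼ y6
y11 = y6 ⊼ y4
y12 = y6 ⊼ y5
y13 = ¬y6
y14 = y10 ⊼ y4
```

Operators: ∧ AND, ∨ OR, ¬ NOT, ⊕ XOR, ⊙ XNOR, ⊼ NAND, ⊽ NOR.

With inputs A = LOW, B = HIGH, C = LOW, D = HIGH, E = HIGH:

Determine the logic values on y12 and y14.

y12 = HIGH, y14 = HIGH

y1 = A NAND C = LOW NAND LOW = HIGH
y2 = C NAND E = LOW NAND HIGH = HIGH
y3 = y2 NAND C = HIGH NAND LOW = HIGH
y4 = E NAND D = HIGH NAND HIGH = LOW
y5 = y3 NAND E = HIGH NAND HIGH = LOW
y6 = y1 NAND E = HIGH NAND HIGH = LOW
y10 = y1 NAND y6 = HIGH NAND LOW = HIGH
y12 = y6 NAND y5 = LOW NAND LOW = HIGH
y14 = y10 NAND y4 = HIGH NAND LOW = HIGH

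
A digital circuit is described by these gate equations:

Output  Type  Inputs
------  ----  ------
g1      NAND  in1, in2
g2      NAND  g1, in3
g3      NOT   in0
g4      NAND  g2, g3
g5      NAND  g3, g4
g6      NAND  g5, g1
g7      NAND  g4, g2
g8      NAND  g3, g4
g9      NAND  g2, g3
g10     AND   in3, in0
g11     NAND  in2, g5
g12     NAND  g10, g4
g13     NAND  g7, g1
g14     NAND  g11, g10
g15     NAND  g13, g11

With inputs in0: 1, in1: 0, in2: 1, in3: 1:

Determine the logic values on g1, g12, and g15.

g1 = in1 NAND in2 = 0 NAND 1 = 1
g2 = g1 NAND in3 = 1 NAND 1 = 0
g3 = NOT in0 = NOT 1 = 0
g4 = g2 NAND g3 = 0 NAND 0 = 1
g5 = g3 NAND g4 = 0 NAND 1 = 1
g7 = g4 NAND g2 = 1 NAND 0 = 1
g10 = in3 AND in0 = 1 AND 1 = 1
g11 = in2 NAND g5 = 1 NAND 1 = 0
g12 = g10 NAND g4 = 1 NAND 1 = 0
g13 = g7 NAND g1 = 1 NAND 1 = 0
g15 = g13 NAND g11 = 0 NAND 0 = 1

g1 = 1; g12 = 0; g15 = 1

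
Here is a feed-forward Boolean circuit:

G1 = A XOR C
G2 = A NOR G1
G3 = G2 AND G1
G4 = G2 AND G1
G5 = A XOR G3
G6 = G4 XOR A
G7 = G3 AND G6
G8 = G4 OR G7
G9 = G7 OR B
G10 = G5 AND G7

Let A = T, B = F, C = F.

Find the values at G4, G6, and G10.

G4 = F  G6 = T  G10 = F

G1 = A XOR C = T XOR F = T
G2 = A NOR G1 = T NOR T = F
G3 = G2 AND G1 = F AND T = F
G4 = G2 AND G1 = F AND T = F
G5 = A XOR G3 = T XOR F = T
G6 = G4 XOR A = F XOR T = T
G7 = G3 AND G6 = F AND T = F
G10 = G5 AND G7 = T AND F = F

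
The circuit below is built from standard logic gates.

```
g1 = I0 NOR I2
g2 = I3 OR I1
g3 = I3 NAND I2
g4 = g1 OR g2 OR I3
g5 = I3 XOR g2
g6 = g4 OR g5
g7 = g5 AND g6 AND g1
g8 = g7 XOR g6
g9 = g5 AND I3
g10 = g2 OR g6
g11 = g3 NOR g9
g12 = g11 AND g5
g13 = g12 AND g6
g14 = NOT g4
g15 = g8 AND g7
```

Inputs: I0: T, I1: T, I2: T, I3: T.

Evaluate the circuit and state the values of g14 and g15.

g1 = I0 NOR I2 = T NOR T = F
g2 = I3 OR I1 = T OR T = T
g4 = g1 OR g2 OR I3 = F OR T OR T = T
g5 = I3 XOR g2 = T XOR T = F
g6 = g4 OR g5 = T OR F = T
g7 = g5 AND g6 AND g1 = F AND T AND F = F
g8 = g7 XOR g6 = F XOR T = T
g14 = NOT g4 = NOT T = F
g15 = g8 AND g7 = T AND F = F

g14 = F, g15 = F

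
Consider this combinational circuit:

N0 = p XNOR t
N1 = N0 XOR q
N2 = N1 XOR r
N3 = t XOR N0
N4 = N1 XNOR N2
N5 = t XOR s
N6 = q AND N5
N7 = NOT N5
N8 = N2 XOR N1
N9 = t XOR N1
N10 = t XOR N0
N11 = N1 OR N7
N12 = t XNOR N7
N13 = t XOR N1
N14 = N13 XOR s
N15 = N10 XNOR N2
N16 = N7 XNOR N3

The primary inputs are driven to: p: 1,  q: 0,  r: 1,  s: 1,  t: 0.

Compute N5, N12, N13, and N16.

N5 = 1; N12 = 1; N13 = 0; N16 = 1

N0 = p XNOR t = 1 XNOR 0 = 0
N1 = N0 XOR q = 0 XOR 0 = 0
N3 = t XOR N0 = 0 XOR 0 = 0
N5 = t XOR s = 0 XOR 1 = 1
N7 = NOT N5 = NOT 1 = 0
N12 = t XNOR N7 = 0 XNOR 0 = 1
N13 = t XOR N1 = 0 XOR 0 = 0
N16 = N7 XNOR N3 = 0 XNOR 0 = 1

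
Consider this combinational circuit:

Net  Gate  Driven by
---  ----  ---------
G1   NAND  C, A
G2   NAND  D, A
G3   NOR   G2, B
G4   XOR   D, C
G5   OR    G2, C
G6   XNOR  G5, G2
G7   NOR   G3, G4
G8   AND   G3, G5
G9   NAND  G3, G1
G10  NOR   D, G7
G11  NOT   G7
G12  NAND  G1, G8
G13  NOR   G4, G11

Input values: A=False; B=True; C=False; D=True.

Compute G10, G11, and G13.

G2 = D NAND A = True NAND False = True
G3 = G2 NOR B = True NOR True = False
G4 = D XOR C = True XOR False = True
G7 = G3 NOR G4 = False NOR True = False
G10 = D NOR G7 = True NOR False = False
G11 = NOT G7 = NOT False = True
G13 = G4 NOR G11 = True NOR True = False

G10 = False; G11 = True; G13 = False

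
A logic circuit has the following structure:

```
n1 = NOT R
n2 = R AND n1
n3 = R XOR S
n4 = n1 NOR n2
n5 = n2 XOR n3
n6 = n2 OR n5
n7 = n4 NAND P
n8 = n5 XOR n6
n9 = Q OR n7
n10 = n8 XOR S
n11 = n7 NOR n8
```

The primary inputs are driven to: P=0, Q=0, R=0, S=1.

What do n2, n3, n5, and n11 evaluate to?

n1 = NOT R = NOT 0 = 1
n2 = R AND n1 = 0 AND 1 = 0
n3 = R XOR S = 0 XOR 1 = 1
n4 = n1 NOR n2 = 1 NOR 0 = 0
n5 = n2 XOR n3 = 0 XOR 1 = 1
n6 = n2 OR n5 = 0 OR 1 = 1
n7 = n4 NAND P = 0 NAND 0 = 1
n8 = n5 XOR n6 = 1 XOR 1 = 0
n11 = n7 NOR n8 = 1 NOR 0 = 0

n2 = 0; n3 = 1; n5 = 1; n11 = 0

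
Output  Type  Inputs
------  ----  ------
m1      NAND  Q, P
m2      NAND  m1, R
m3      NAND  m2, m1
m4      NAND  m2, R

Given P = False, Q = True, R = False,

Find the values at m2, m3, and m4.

m2 = True; m3 = False; m4 = True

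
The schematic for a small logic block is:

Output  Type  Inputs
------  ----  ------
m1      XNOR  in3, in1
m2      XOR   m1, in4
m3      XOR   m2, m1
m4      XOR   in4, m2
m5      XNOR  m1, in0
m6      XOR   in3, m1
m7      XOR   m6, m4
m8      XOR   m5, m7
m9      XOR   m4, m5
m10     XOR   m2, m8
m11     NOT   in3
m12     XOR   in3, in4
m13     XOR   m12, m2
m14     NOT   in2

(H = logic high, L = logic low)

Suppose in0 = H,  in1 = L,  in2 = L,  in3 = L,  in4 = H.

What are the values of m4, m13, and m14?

m1 = in3 XNOR in1 = L XNOR L = H
m2 = m1 XOR in4 = H XOR H = L
m4 = in4 XOR m2 = H XOR L = H
m12 = in3 XOR in4 = L XOR H = H
m13 = m12 XOR m2 = H XOR L = H
m14 = NOT in2 = NOT L = H

m4 = H, m13 = H, m14 = H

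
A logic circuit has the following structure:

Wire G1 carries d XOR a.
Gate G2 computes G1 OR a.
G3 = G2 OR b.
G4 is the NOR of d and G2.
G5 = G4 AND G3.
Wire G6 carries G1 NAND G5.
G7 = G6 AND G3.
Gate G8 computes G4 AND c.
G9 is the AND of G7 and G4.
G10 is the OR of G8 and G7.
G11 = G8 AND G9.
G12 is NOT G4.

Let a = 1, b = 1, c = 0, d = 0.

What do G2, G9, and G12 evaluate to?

G1 = d XOR a = 0 XOR 1 = 1
G2 = G1 OR a = 1 OR 1 = 1
G3 = G2 OR b = 1 OR 1 = 1
G4 = d NOR G2 = 0 NOR 1 = 0
G5 = G4 AND G3 = 0 AND 1 = 0
G6 = G1 NAND G5 = 1 NAND 0 = 1
G7 = G6 AND G3 = 1 AND 1 = 1
G9 = G7 AND G4 = 1 AND 0 = 0
G12 = NOT G4 = NOT 0 = 1

G2 = 1; G9 = 0; G12 = 1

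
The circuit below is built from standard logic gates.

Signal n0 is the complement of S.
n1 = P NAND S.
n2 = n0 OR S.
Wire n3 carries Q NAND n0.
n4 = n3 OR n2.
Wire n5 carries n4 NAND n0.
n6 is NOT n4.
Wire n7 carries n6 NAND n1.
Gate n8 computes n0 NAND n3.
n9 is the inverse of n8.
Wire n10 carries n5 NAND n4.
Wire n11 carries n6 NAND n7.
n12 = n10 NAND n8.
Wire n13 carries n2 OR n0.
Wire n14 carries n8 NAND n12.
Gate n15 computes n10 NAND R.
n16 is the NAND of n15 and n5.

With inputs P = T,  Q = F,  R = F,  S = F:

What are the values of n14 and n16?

n0 = NOT S = NOT F = T
n2 = n0 OR S = T OR F = T
n3 = Q NAND n0 = F NAND T = T
n4 = n3 OR n2 = T OR T = T
n5 = n4 NAND n0 = T NAND T = F
n8 = n0 NAND n3 = T NAND T = F
n10 = n5 NAND n4 = F NAND T = T
n12 = n10 NAND n8 = T NAND F = T
n14 = n8 NAND n12 = F NAND T = T
n15 = n10 NAND R = T NAND F = T
n16 = n15 NAND n5 = T NAND F = T

n14 = T; n16 = T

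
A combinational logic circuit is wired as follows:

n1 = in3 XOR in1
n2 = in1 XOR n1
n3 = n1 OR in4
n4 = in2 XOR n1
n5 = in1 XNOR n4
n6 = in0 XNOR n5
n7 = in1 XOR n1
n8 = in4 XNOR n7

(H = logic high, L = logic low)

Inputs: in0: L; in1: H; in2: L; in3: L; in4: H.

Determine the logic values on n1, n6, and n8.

n1 = H  n6 = L  n8 = L

n1 = in3 XOR in1 = L XOR H = H
n4 = in2 XOR n1 = L XOR H = H
n5 = in1 XNOR n4 = H XNOR H = H
n6 = in0 XNOR n5 = L XNOR H = L
n7 = in1 XOR n1 = H XOR H = L
n8 = in4 XNOR n7 = H XNOR L = L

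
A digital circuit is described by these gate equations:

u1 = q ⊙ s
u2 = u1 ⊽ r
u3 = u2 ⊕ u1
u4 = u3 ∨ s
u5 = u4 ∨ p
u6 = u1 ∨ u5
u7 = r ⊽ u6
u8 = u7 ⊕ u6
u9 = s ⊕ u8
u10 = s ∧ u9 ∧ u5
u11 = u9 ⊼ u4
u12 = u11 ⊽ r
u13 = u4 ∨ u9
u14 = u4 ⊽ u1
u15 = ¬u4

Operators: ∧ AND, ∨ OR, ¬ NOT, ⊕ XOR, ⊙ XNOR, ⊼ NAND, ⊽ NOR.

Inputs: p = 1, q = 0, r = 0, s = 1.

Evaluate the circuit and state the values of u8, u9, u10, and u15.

u8 = 1  u9 = 0  u10 = 0  u15 = 0

u1 = q XNOR s = 0 XNOR 1 = 0
u2 = u1 NOR r = 0 NOR 0 = 1
u3 = u2 XOR u1 = 1 XOR 0 = 1
u4 = u3 OR s = 1 OR 1 = 1
u5 = u4 OR p = 1 OR 1 = 1
u6 = u1 OR u5 = 0 OR 1 = 1
u7 = r NOR u6 = 0 NOR 1 = 0
u8 = u7 XOR u6 = 0 XOR 1 = 1
u9 = s XOR u8 = 1 XOR 1 = 0
u10 = s AND u9 AND u5 = 1 AND 0 AND 1 = 0
u15 = NOT u4 = NOT 1 = 0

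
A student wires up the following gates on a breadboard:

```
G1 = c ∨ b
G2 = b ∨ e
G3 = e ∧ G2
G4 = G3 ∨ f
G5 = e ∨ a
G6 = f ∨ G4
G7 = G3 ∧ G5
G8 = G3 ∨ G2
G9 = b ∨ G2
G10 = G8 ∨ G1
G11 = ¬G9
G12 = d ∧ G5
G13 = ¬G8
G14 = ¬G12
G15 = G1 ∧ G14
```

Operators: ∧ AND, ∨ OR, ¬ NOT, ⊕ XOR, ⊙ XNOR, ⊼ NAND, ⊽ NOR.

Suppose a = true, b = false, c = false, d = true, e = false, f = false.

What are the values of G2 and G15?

G2 = false; G15 = false

G1 = c OR b = false OR false = false
G2 = b OR e = false OR false = false
G5 = e OR a = false OR true = true
G12 = d AND G5 = true AND true = true
G14 = NOT G12 = NOT true = false
G15 = G1 AND G14 = false AND false = false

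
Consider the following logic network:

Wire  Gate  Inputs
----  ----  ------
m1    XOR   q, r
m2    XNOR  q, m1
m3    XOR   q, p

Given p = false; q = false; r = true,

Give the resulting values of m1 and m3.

m1 = q XOR r = false XOR true = true
m3 = q XOR p = false XOR false = false

m1 = true; m3 = false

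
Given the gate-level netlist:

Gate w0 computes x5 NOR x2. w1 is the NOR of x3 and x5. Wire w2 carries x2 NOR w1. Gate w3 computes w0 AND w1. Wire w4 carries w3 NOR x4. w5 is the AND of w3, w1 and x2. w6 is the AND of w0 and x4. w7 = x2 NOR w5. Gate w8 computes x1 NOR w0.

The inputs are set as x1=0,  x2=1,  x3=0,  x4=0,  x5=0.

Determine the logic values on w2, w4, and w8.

w0 = x5 NOR x2 = 0 NOR 1 = 0
w1 = x3 NOR x5 = 0 NOR 0 = 1
w2 = x2 NOR w1 = 1 NOR 1 = 0
w3 = w0 AND w1 = 0 AND 1 = 0
w4 = w3 NOR x4 = 0 NOR 0 = 1
w8 = x1 NOR w0 = 0 NOR 0 = 1

w2 = 0  w4 = 1  w8 = 1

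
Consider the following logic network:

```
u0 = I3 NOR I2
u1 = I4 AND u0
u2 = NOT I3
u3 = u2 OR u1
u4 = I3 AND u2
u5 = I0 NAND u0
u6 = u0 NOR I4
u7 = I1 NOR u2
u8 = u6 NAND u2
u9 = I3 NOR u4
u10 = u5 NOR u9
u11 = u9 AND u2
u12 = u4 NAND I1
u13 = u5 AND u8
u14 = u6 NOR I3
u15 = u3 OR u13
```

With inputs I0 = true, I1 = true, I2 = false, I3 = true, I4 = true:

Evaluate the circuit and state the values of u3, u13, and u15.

u0 = I3 NOR I2 = true NOR false = false
u1 = I4 AND u0 = true AND false = false
u2 = NOT I3 = NOT true = false
u3 = u2 OR u1 = false OR false = false
u5 = I0 NAND u0 = true NAND false = true
u6 = u0 NOR I4 = false NOR true = false
u8 = u6 NAND u2 = false NAND false = true
u13 = u5 AND u8 = true AND true = true
u15 = u3 OR u13 = false OR true = true

u3 = false  u13 = true  u15 = true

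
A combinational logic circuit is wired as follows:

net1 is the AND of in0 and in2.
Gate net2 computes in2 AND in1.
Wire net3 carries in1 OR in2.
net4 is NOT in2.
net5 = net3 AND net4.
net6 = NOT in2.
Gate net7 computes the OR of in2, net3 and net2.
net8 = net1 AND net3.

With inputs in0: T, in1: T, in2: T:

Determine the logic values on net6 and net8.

net6 = F  net8 = T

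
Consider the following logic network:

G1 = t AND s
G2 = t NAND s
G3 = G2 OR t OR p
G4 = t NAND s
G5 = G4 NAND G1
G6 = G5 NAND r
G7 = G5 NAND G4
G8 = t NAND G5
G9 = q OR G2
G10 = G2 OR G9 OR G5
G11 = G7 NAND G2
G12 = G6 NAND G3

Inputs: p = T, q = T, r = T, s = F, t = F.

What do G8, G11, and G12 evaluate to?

G8 = T; G11 = T; G12 = T

G1 = t AND s = F AND F = F
G2 = t NAND s = F NAND F = T
G3 = G2 OR t OR p = T OR F OR T = T
G4 = t NAND s = F NAND F = T
G5 = G4 NAND G1 = T NAND F = T
G6 = G5 NAND r = T NAND T = F
G7 = G5 NAND G4 = T NAND T = F
G8 = t NAND G5 = F NAND T = T
G11 = G7 NAND G2 = F NAND T = T
G12 = G6 NAND G3 = F NAND T = T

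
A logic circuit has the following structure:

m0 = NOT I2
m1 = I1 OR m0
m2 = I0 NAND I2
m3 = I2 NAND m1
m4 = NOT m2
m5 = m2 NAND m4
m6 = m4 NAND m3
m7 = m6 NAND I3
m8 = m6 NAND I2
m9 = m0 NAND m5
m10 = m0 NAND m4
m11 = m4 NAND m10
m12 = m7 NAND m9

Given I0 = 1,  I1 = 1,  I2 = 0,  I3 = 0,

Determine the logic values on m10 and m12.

m10 = 1  m12 = 1

m0 = NOT I2 = NOT 0 = 1
m1 = I1 OR m0 = 1 OR 1 = 1
m2 = I0 NAND I2 = 1 NAND 0 = 1
m3 = I2 NAND m1 = 0 NAND 1 = 1
m4 = NOT m2 = NOT 1 = 0
m5 = m2 NAND m4 = 1 NAND 0 = 1
m6 = m4 NAND m3 = 0 NAND 1 = 1
m7 = m6 NAND I3 = 1 NAND 0 = 1
m9 = m0 NAND m5 = 1 NAND 1 = 0
m10 = m0 NAND m4 = 1 NAND 0 = 1
m12 = m7 NAND m9 = 1 NAND 0 = 1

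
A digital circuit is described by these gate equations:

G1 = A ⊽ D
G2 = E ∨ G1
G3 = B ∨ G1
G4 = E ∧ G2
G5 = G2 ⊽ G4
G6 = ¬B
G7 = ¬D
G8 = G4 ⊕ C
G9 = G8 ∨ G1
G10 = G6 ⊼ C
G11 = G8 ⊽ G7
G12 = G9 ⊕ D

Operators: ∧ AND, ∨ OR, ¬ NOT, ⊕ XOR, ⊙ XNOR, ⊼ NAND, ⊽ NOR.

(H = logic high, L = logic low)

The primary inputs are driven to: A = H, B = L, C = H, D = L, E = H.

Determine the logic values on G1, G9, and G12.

G1 = L; G9 = L; G12 = L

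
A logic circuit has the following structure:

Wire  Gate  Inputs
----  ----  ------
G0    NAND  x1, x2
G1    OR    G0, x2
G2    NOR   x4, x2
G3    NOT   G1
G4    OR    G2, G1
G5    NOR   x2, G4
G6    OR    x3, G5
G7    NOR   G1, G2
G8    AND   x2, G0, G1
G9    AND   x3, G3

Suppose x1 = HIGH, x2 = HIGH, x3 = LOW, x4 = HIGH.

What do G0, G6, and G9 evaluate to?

G0 = LOW, G6 = LOW, G9 = LOW

G0 = x1 NAND x2 = HIGH NAND HIGH = LOW
G1 = G0 OR x2 = LOW OR HIGH = HIGH
G2 = x4 NOR x2 = HIGH NOR HIGH = LOW
G3 = NOT G1 = NOT HIGH = LOW
G4 = G2 OR G1 = LOW OR HIGH = HIGH
G5 = x2 NOR G4 = HIGH NOR HIGH = LOW
G6 = x3 OR G5 = LOW OR LOW = LOW
G9 = x3 AND G3 = LOW AND LOW = LOW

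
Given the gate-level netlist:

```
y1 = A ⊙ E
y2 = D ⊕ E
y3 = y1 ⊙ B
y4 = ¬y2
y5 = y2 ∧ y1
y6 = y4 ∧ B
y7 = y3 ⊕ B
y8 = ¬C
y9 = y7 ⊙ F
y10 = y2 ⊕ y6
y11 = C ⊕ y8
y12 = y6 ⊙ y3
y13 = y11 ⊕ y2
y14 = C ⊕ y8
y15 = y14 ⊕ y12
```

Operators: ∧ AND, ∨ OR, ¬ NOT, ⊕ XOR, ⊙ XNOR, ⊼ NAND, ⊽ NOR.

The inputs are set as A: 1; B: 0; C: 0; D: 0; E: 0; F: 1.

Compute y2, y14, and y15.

y1 = A XNOR E = 1 XNOR 0 = 0
y2 = D XOR E = 0 XOR 0 = 0
y3 = y1 XNOR B = 0 XNOR 0 = 1
y4 = NOT y2 = NOT 0 = 1
y6 = y4 AND B = 1 AND 0 = 0
y8 = NOT C = NOT 0 = 1
y12 = y6 XNOR y3 = 0 XNOR 1 = 0
y14 = C XOR y8 = 0 XOR 1 = 1
y15 = y14 XOR y12 = 1 XOR 0 = 1

y2 = 0; y14 = 1; y15 = 1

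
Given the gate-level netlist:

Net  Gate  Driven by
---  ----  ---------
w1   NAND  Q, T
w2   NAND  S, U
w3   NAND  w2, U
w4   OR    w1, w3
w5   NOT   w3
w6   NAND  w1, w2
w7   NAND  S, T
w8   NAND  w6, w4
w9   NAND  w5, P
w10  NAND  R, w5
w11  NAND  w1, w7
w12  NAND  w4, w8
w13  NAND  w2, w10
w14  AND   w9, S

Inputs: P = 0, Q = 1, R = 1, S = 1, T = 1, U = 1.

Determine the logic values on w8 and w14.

w1 = Q NAND T = 1 NAND 1 = 0
w2 = S NAND U = 1 NAND 1 = 0
w3 = w2 NAND U = 0 NAND 1 = 1
w4 = w1 OR w3 = 0 OR 1 = 1
w5 = NOT w3 = NOT 1 = 0
w6 = w1 NAND w2 = 0 NAND 0 = 1
w8 = w6 NAND w4 = 1 NAND 1 = 0
w9 = w5 NAND P = 0 NAND 0 = 1
w14 = w9 AND S = 1 AND 1 = 1

w8 = 0, w14 = 1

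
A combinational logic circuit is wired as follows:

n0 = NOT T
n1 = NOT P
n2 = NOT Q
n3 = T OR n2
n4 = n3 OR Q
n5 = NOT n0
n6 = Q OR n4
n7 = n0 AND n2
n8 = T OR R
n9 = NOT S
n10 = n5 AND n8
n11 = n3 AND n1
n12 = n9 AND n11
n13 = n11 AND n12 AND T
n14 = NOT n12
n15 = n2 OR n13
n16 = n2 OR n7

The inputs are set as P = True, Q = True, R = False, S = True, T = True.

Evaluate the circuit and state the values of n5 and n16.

n5 = True; n16 = False

n0 = NOT T = NOT True = False
n2 = NOT Q = NOT True = False
n5 = NOT n0 = NOT False = True
n7 = n0 AND n2 = False AND False = False
n16 = n2 OR n7 = False OR False = False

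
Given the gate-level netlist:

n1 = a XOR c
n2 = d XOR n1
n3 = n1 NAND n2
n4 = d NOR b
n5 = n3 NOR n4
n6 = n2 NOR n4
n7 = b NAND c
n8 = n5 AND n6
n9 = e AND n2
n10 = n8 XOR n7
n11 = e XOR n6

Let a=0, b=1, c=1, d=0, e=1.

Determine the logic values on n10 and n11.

n1 = a XOR c = 0 XOR 1 = 1
n2 = d XOR n1 = 0 XOR 1 = 1
n3 = n1 NAND n2 = 1 NAND 1 = 0
n4 = d NOR b = 0 NOR 1 = 0
n5 = n3 NOR n4 = 0 NOR 0 = 1
n6 = n2 NOR n4 = 1 NOR 0 = 0
n7 = b NAND c = 1 NAND 1 = 0
n8 = n5 AND n6 = 1 AND 0 = 0
n10 = n8 XOR n7 = 0 XOR 0 = 0
n11 = e XOR n6 = 1 XOR 0 = 1

n10 = 0  n11 = 1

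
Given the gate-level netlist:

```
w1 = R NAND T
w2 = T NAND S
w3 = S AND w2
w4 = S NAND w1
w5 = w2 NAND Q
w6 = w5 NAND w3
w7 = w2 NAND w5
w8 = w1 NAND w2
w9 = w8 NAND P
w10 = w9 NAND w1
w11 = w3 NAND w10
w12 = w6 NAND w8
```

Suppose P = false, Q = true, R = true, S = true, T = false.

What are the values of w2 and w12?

w2 = true, w12 = true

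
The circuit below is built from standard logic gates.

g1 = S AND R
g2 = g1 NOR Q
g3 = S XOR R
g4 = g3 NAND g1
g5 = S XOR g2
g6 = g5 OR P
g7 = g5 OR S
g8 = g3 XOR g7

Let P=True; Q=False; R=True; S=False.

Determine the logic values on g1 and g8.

g1 = False  g8 = False

g1 = S AND R = False AND True = False
g2 = g1 NOR Q = False NOR False = True
g3 = S XOR R = False XOR True = True
g5 = S XOR g2 = False XOR True = True
g7 = g5 OR S = True OR False = True
g8 = g3 XOR g7 = True XOR True = False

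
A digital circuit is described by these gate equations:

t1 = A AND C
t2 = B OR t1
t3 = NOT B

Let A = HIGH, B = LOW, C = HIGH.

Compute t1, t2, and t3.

t1 = A AND C = HIGH AND HIGH = HIGH
t2 = B OR t1 = LOW OR HIGH = HIGH
t3 = NOT B = NOT LOW = HIGH

t1 = HIGH, t2 = HIGH, t3 = HIGH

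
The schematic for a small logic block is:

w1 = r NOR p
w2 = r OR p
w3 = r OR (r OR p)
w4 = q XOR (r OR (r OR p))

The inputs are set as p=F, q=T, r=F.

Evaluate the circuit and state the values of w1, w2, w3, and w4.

w1 = T, w2 = F, w3 = F, w4 = T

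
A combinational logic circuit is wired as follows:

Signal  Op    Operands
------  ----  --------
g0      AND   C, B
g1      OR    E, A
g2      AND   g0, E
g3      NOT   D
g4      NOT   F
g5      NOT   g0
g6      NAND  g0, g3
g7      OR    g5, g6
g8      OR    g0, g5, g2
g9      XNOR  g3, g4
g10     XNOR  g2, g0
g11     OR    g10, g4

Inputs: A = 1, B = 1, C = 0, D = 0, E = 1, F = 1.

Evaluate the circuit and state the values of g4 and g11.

g4 = 0  g11 = 1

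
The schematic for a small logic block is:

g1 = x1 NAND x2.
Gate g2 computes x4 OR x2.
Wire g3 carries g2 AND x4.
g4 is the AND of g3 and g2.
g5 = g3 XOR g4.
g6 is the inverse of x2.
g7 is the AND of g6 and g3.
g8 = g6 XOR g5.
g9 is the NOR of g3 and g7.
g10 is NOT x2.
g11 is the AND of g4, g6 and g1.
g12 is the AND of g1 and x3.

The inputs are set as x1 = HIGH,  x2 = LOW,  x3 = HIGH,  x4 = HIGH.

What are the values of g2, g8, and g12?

g2 = HIGH; g8 = HIGH; g12 = HIGH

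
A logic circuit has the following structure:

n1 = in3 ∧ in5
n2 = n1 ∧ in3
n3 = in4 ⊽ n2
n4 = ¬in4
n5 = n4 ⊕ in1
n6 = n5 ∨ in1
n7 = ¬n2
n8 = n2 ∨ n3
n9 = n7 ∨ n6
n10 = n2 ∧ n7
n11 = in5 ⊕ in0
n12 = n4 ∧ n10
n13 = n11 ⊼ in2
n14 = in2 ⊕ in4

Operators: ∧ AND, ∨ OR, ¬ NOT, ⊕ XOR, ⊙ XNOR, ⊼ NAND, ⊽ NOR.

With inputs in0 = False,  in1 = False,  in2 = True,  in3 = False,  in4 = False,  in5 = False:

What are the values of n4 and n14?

n4 = NOT in4 = NOT False = True
n14 = in2 XOR in4 = True XOR False = True

n4 = True; n14 = True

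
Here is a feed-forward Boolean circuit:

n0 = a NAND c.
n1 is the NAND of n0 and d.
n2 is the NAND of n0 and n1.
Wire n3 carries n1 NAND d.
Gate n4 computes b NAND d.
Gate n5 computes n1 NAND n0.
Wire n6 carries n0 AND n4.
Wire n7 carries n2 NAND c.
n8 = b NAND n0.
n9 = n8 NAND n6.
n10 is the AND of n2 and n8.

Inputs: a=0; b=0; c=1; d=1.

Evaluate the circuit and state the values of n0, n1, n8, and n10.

n0 = 1  n1 = 0  n8 = 1  n10 = 1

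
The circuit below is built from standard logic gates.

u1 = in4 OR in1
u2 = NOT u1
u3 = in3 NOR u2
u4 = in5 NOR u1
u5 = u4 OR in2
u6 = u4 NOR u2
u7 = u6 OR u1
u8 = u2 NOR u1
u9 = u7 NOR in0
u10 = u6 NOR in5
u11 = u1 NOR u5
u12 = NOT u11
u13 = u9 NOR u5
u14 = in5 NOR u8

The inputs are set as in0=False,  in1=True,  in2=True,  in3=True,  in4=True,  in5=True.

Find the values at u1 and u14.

u1 = True, u14 = False

u1 = in4 OR in1 = True OR True = True
u2 = NOT u1 = NOT True = False
u8 = u2 NOR u1 = False NOR True = False
u14 = in5 NOR u8 = True NOR False = False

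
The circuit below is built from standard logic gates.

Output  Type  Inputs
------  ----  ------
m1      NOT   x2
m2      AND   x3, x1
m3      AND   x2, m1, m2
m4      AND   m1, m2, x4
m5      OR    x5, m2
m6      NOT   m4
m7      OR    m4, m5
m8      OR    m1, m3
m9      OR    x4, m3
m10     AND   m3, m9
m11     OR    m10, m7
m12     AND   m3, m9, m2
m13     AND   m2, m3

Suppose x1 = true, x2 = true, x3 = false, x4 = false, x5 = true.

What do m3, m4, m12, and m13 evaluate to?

m3 = false; m4 = false; m12 = false; m13 = false

m1 = NOT x2 = NOT true = false
m2 = x3 AND x1 = false AND true = false
m3 = x2 AND m1 AND m2 = true AND false AND false = false
m4 = m1 AND m2 AND x4 = false AND false AND false = false
m9 = x4 OR m3 = false OR false = false
m12 = m3 AND m9 AND m2 = false AND false AND false = false
m13 = m2 AND m3 = false AND false = false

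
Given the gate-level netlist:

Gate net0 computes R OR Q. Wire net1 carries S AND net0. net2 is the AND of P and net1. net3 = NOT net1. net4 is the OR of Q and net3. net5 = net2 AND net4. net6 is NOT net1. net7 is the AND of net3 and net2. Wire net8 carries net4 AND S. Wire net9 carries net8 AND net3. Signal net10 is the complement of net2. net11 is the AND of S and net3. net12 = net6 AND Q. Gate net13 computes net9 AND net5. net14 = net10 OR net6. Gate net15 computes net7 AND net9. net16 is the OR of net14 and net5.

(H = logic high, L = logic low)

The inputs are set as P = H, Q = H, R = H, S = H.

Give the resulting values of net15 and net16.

net15 = L  net16 = H

net0 = R OR Q = H OR H = H
net1 = S AND net0 = H AND H = H
net2 = P AND net1 = H AND H = H
net3 = NOT net1 = NOT H = L
net4 = Q OR net3 = H OR L = H
net5 = net2 AND net4 = H AND H = H
net6 = NOT net1 = NOT H = L
net7 = net3 AND net2 = L AND H = L
net8 = net4 AND S = H AND H = H
net9 = net8 AND net3 = H AND L = L
net10 = NOT net2 = NOT H = L
net14 = net10 OR net6 = L OR L = L
net15 = net7 AND net9 = L AND L = L
net16 = net14 OR net5 = L OR H = H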